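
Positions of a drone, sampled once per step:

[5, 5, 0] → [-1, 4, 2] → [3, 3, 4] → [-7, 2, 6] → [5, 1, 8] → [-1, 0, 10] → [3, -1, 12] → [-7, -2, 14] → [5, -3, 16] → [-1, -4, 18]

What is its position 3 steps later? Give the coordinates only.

[5, -7, 24]

First: cycles through 5, -1, 3, -7 every 4 steps. Step 12 lands at position 0 of the cycle → 5.
Second: linear, -1 per step → -7 at step 12.
Third: linear, +2 per step → 24 at step 12.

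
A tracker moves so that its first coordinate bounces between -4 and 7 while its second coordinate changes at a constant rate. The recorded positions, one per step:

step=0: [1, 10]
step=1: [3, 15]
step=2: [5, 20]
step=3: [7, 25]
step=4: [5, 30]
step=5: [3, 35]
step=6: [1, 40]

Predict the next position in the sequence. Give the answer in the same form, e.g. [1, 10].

[-1, 45]

The first coordinate travels 2 per step and bounces off the walls at -4 and 7.
  step 7: 1 → -1
The second coordinate changes by +5 each step: at step 7 it is 45.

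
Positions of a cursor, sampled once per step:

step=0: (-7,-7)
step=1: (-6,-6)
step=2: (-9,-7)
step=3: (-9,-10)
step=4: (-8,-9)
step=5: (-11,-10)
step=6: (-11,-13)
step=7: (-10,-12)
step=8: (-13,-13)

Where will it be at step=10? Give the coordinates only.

(-12,-15)

Differencing gives (+1,+1), (-3,-1), (+0,-3), (+1,+1), (-3,-1), (+0,-3), (+1,+1), (-3,-1). This is the pattern (+1,+1), (-3,-1), (+0,-3) repeated.
step 9: apply (+0,-3) → (-13,-16)
step 10: apply (+1,+1) → (-12,-15)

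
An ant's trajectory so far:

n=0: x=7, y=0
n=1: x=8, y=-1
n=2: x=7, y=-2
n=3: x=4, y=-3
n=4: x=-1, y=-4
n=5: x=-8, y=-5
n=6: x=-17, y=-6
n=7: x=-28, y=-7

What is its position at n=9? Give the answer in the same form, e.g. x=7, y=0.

Successive displacements: (+1,-1), (-1,-1), (-3,-1), (-5,-1), (-7,-1), (-9,-1), (-11,-1) — each changes by (-2,+0).
step 8: x=-28, y=-7 + (-13,-1) → x=-41, y=-8
step 9: x=-41, y=-8 + (-15,-1) → x=-56, y=-9

x=-56, y=-9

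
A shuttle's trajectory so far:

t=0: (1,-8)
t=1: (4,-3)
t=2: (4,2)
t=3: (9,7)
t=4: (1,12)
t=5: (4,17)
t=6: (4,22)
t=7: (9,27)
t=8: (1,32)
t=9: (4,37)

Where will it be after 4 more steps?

(4,57)

The first coordinate repeats the cycle [1, 4, 4, 9] with period 4; step 13 mod 4 = 1, giving 4.
The second coordinate changes by +5 each step, so at step 13 it is -8 + 13·(5) = 57.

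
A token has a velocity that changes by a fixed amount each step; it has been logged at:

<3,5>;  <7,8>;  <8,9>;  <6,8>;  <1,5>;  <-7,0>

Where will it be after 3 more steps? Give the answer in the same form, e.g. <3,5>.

<-49,-27>

Successive displacements: <+4,+3>, <+1,+1>, <-2,-1>, <-5,-3>, <-8,-5> — each changes by <-3,-2>.
step 6: <-7,0> + <-11,-7> → <-18,-7>
step 7: <-18,-7> + <-14,-9> → <-32,-16>
step 8: <-32,-16> + <-17,-11> → <-49,-27>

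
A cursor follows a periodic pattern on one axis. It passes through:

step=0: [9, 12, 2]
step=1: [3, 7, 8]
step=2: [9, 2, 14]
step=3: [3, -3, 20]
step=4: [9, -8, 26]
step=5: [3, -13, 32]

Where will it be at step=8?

First: cycles through 9, 3 every 2 steps. Step 8 lands at position 0 of the cycle → 9.
Second: linear, -5 per step → -28 at step 8.
Third: linear, +6 per step → 50 at step 8.

[9, -28, 50]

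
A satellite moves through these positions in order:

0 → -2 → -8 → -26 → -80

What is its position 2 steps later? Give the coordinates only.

Consecutive displacements -2, -6, -18, -54 scale by a factor of 3 each step.
step 5: -80 − 162 → -242
step 6: -242 − 486 → -728

-728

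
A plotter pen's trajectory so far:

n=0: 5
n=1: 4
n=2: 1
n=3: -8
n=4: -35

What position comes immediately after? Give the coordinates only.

Step-to-step displacements: -1, -3, -9, -27; each is 3× the previous.
step 5: -35 − 81 → -116

-116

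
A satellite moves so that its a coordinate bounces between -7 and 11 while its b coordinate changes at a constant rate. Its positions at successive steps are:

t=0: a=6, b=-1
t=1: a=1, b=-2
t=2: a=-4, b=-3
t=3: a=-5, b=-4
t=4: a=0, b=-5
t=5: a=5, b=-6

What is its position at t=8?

a=2, b=-9

The a coordinate reflects between -7 and 11, moving 5 per step.
  step 6: 5 → 10
  step 7: 10 → 7
  step 8: 7 → 2
The b coordinate changes by -1 each step: at step 8 it is -9.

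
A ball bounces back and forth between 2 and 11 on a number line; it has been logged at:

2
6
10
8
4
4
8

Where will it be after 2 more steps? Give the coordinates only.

6

The value travels 4 per step and bounces off the walls at 2 and 11.
  step 7: 8 → 10
  step 8: 10 → 6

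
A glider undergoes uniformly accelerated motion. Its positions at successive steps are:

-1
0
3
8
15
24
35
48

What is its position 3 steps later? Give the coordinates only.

First differences are +1, +3, +5, +7, +9, +11, +13; their common second difference is +2 (constant acceleration).
step 8: 48 + 15 → 63
step 9: 63 + 17 → 80
step 10: 80 + 19 → 99

99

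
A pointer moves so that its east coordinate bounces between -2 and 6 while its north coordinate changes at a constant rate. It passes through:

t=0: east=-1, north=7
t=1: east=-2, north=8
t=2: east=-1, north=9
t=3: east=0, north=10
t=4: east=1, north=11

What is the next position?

The east coordinate travels 1 per step and bounces off the walls at -2 and 6.
  step 5: 1 → 2
The north coordinate changes by +1 each step: at step 5 it is 12.

east=2, north=12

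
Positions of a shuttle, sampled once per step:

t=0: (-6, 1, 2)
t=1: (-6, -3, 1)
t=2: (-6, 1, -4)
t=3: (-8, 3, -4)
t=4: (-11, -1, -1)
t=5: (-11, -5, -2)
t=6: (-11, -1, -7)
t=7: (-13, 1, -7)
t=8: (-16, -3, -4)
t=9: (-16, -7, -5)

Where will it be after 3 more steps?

Differencing gives (+0, -4, -1), (+0, +4, -5), (-2, +2, +0), (-3, -4, +3), (+0, -4, -1), (+0, +4, -5), (-2, +2, +0), (-3, -4, +3), (+0, -4, -1). This is the pattern (+0, -4, -1), (+0, +4, -5), (-2, +2, +0), (-3, -4, +3) repeated.
step 10: apply (+0, +4, -5) → (-16, -3, -10)
step 11: apply (-2, +2, +0) → (-18, -1, -10)
step 12: apply (-3, -4, +3) → (-21, -5, -7)

(-21, -5, -7)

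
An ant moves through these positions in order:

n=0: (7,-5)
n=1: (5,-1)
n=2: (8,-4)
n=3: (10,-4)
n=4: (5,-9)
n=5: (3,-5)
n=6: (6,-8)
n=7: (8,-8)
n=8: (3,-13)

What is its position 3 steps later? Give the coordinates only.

Step-to-step displacements: (-2,+4), (+3,-3), (+2,+0), (-5,-5), (-2,+4), (+3,-3), (+2,+0), (-5,-5) — a repeating cycle of length 4.
step 9: apply (-2,+4) → (1,-9)
step 10: apply (+3,-3) → (4,-12)
step 11: apply (+2,+0) → (6,-12)

(6,-12)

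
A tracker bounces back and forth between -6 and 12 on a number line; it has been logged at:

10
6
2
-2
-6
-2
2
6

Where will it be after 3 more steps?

6

The value reflects between -6 and 12, moving 4 per step.
  step 8: 6 → 10
  step 9: 10 → 10
  step 10: 10 → 6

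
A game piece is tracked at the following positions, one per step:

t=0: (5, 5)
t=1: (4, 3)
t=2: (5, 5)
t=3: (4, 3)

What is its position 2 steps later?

(4, 3)

Consecutive displacements (-1, -2), (+1, +2), (-1, -2) scale by a factor of -1 each step.
step 4: (4, 3) + (+1, +2) → (5, 5)
step 5: (5, 5) + (-1, -2) → (4, 3)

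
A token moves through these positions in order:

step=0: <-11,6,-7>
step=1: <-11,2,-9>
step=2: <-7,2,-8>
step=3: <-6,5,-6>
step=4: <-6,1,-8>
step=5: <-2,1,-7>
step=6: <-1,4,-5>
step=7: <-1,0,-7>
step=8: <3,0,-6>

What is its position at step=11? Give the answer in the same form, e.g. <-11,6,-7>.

<8,-1,-5>

Step-to-step displacements: <+0,-4,-2>, <+4,+0,+1>, <+1,+3,+2>, <+0,-4,-2>, <+4,+0,+1>, <+1,+3,+2>, <+0,-4,-2>, <+4,+0,+1> — a repeating cycle of length 3.
step 9: apply <+1,+3,+2> → <4,3,-4>
step 10: apply <+0,-4,-2> → <4,-1,-6>
step 11: apply <+4,+0,+1> → <8,-1,-5>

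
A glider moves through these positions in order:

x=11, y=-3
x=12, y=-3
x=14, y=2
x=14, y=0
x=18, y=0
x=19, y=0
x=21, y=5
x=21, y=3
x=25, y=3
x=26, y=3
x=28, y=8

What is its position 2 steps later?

x=32, y=6

Step-to-step displacements: (+1,+0), (+2,+5), (+0,-2), (+4,+0), (+1,+0), (+2,+5), (+0,-2), (+4,+0), (+1,+0), (+2,+5) — a repeating cycle of length 4.
step 11: apply (+0,-2) → x=28, y=6
step 12: apply (+4,+0) → x=32, y=6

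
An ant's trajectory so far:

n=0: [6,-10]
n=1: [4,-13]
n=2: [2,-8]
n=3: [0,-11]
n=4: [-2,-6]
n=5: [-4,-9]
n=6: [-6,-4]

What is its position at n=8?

Differencing gives [-2,-3], [-2,+5], [-2,-3], [-2,+5], [-2,-3], [-2,+5]. This is the pattern [-2,-3], [-2,+5] repeated.
step 7: apply [-2,-3] → [-8,-7]
step 8: apply [-2,+5] → [-10,-2]

[-10,-2]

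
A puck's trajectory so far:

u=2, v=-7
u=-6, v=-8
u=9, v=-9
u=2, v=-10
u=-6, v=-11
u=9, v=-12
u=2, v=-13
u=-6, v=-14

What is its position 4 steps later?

The u coordinate repeats the cycle [2, -6, 9] with period 3; step 11 mod 3 = 2, giving 9.
The v coordinate changes by -1 each step, so at step 11 it is -7 + 11·(-1) = -18.

u=9, v=-18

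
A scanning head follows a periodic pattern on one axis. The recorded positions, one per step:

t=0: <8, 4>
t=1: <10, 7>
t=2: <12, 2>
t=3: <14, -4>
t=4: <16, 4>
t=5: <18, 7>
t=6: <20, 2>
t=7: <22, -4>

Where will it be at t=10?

The first coordinate changes by +2 each step, so at step 10 it is 8 + 10·(2) = 28.
The second coordinate repeats the cycle [4, 7, 2, -4] with period 4; step 10 mod 4 = 2, giving 2.

<28, 2>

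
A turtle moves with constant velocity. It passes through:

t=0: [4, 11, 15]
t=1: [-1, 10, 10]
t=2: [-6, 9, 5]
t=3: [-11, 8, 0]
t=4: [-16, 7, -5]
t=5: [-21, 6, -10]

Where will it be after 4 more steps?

[-41, 2, -30]

The position changes by [-5, -1, -5] every step.
step 6: [-21, 6, -10] + [-5, -1, -5] → [-26, 5, -15]
step 7: [-26, 5, -15] + [-5, -1, -5] → [-31, 4, -20]
step 8: [-31, 4, -20] + [-5, -1, -5] → [-36, 3, -25]
step 9: [-36, 3, -25] + [-5, -1, -5] → [-41, 2, -30]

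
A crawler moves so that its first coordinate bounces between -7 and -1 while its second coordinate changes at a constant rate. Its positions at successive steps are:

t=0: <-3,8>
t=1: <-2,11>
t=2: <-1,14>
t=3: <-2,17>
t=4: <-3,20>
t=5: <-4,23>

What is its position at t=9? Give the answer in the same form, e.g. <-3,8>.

<-6,35>

The first coordinate reflects between -7 and -1, moving 1 per step.
  step 6: -4 → -5
  step 7: -5 → -6
  step 8: -6 → -7
  step 9: -7 → -6
The second coordinate changes by +3 each step: at step 9 it is 35.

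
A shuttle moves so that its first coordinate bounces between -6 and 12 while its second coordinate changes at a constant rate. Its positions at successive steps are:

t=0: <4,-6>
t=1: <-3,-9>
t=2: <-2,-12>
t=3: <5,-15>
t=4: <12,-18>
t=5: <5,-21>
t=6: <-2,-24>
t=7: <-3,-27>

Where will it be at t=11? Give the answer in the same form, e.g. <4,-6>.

The first coordinate reflects between -6 and 12, moving 7 per step.
  step 8: -3 → 4
  step 9: 4 → 11
  step 10: 11 → 6
  step 11: 6 → -1
The second coordinate changes by -3 each step: at step 11 it is -39.

<-1,-39>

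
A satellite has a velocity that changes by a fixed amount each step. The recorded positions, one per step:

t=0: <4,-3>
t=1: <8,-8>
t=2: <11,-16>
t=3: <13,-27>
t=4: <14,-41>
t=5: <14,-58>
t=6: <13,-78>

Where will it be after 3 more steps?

<4,-156>

First differences are <+4,-5>, <+3,-8>, <+2,-11>, <+1,-14>, <+0,-17>, <-1,-20>; their common second difference is <-1,-3> (constant acceleration).
step 7: <13,-78> + <-2,-23> → <11,-101>
step 8: <11,-101> + <-3,-26> → <8,-127>
step 9: <8,-127> + <-4,-29> → <4,-156>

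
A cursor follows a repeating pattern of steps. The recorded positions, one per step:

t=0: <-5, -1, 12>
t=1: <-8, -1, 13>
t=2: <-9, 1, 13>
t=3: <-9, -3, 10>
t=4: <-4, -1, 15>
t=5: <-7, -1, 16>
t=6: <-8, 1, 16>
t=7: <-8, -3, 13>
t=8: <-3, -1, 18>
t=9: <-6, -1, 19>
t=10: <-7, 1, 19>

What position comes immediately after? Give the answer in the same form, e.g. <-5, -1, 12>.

<-7, -3, 16>

Differencing gives <-3, +0, +1>, <-1, +2, +0>, <+0, -4, -3>, <+5, +2, +5>, <-3, +0, +1>, <-1, +2, +0>, <+0, -4, -3>, <+5, +2, +5>, <-3, +0, +1>, <-1, +2, +0>. This is the pattern <-3, +0, +1>, <-1, +2, +0>, <+0, -4, -3>, <+5, +2, +5> repeated.
step 11: apply <+0, -4, -3> → <-7, -3, 16>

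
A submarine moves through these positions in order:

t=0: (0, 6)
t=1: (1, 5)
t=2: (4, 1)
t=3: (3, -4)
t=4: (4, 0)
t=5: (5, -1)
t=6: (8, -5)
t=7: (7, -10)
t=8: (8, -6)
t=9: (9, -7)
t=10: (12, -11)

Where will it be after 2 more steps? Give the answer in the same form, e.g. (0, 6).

Step-to-step displacements: (+1, -1), (+3, -4), (-1, -5), (+1, +4), (+1, -1), (+3, -4), (-1, -5), (+1, +4), (+1, -1), (+3, -4) — a repeating cycle of length 4.
step 11: apply (-1, -5) → (11, -16)
step 12: apply (+1, +4) → (12, -12)

(12, -12)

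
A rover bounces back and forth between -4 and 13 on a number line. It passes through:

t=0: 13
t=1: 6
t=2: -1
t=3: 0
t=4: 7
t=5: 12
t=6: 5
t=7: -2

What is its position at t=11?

The value travels 7 per step and bounces off the walls at -4 and 13.
  step 8: -2 → 1
  step 9: 1 → 8
  step 10: 8 → 11
  step 11: 11 → 4

4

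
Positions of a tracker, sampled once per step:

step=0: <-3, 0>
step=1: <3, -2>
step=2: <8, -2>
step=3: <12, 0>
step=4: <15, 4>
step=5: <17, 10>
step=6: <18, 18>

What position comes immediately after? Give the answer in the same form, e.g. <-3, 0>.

<18, 28>

Successive displacements: <+6, -2>, <+5, +0>, <+4, +2>, <+3, +4>, <+2, +6>, <+1, +8> — each changes by <-1, +2>.
step 7: <18, 18> + <+0, +10> → <18, 28>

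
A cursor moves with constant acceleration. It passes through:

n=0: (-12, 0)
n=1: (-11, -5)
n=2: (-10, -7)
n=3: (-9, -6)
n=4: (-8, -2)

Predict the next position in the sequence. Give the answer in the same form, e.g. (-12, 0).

(-7, 5)

First differences are (+1, -5), (+1, -2), (+1, +1), (+1, +4); their common second difference is (+0, +3) (constant acceleration).
step 5: (-8, -2) + (+1, +7) → (-7, 5)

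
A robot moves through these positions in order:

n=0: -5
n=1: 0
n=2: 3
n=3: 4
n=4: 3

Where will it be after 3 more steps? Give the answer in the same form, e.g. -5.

-12

Taking differences between consecutive positions: +5, +3, +1, -1. These grow by -2 each step.
step 5: 3 − 3 → 0
step 6: 0 − 5 → -5
step 7: -5 − 7 → -12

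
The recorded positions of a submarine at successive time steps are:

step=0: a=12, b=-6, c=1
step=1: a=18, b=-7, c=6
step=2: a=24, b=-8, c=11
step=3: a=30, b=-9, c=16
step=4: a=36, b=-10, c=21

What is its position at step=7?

Constant displacement of (+6, -1, +5) per step.
step 5: a=36, b=-10, c=21 + (+6, -1, +5) → a=42, b=-11, c=26
step 6: a=42, b=-11, c=26 + (+6, -1, +5) → a=48, b=-12, c=31
step 7: a=48, b=-12, c=31 + (+6, -1, +5) → a=54, b=-13, c=36

a=54, b=-13, c=36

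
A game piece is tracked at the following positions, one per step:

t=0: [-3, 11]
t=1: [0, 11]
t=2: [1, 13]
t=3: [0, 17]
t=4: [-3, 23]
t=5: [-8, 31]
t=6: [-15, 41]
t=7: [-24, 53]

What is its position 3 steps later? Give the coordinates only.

[-63, 101]

Taking differences between consecutive positions: [+3, +0], [+1, +2], [-1, +4], [-3, +6], [-5, +8], [-7, +10], [-9, +12]. These grow by [-2, +2] each step.
step 8: [-24, 53] + [-11, +14] → [-35, 67]
step 9: [-35, 67] + [-13, +16] → [-48, 83]
step 10: [-48, 83] + [-15, +18] → [-63, 101]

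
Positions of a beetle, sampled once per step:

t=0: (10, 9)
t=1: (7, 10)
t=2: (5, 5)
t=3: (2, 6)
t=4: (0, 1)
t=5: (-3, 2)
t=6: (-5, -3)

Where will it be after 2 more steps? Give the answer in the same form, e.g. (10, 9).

Step-to-step displacements: (-3, +1), (-2, -5), (-3, +1), (-2, -5), (-3, +1), (-2, -5) — a repeating cycle of length 2.
step 7: apply (-3, +1) → (-8, -2)
step 8: apply (-2, -5) → (-10, -7)

(-10, -7)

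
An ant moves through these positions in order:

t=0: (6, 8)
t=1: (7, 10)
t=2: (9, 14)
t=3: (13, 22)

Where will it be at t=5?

(37, 70)

The jumps are (+1, +2), (+2, +4), (+4, +8) — a geometric progression with ratio 2.
step 4: (13, 22) + (+8, +16) → (21, 38)
step 5: (21, 38) + (+16, +32) → (37, 70)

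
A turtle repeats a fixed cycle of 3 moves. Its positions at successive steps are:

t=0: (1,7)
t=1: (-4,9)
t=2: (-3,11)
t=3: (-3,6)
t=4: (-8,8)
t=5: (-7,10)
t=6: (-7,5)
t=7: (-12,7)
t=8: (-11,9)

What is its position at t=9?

Differencing gives (-5,+2), (+1,+2), (+0,-5), (-5,+2), (+1,+2), (+0,-5), (-5,+2), (+1,+2). This is the pattern (-5,+2), (+1,+2), (+0,-5) repeated.
step 9: apply (+0,-5) → (-11,4)

(-11,4)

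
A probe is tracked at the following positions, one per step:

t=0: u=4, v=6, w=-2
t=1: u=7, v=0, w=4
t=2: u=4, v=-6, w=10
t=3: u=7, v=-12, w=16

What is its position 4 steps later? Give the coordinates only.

u=7, v=-36, w=40

U: cycles through 4, 7 every 2 steps. Step 7 lands at position 1 of the cycle → 7.
V: linear, -6 per step → -36 at step 7.
W: linear, +6 per step → 40 at step 7.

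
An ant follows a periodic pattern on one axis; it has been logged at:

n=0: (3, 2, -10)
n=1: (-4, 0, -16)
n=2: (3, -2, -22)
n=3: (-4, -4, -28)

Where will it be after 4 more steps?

The first coordinate repeats the cycle [3, -4] with period 2; step 7 mod 2 = 1, giving -4.
The second coordinate changes by -2 each step, so at step 7 it is 2 + 7·(-2) = -12.
The third coordinate changes by -6 each step, so at step 7 it is -10 + 7·(-6) = -52.

(-4, -12, -52)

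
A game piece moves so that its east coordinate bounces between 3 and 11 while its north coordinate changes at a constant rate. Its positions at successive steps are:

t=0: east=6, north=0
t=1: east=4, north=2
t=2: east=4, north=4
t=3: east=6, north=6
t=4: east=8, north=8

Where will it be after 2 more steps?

The east coordinate travels 2 per step and bounces off the walls at 3 and 11.
  step 5: 8 → 10
  step 6: 10 → 10
The north coordinate changes by +2 each step: at step 6 it is 12.

east=10, north=12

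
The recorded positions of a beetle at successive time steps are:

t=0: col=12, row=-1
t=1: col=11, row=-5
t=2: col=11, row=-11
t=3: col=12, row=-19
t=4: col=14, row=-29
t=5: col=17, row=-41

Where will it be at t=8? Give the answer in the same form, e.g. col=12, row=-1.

col=32, row=-89

Successive displacements: (-1,-4), (+0,-6), (+1,-8), (+2,-10), (+3,-12) — each changes by (+1,-2).
step 6: col=17, row=-41 + (+4,-14) → col=21, row=-55
step 7: col=21, row=-55 + (+5,-16) → col=26, row=-71
step 8: col=26, row=-71 + (+6,-18) → col=32, row=-89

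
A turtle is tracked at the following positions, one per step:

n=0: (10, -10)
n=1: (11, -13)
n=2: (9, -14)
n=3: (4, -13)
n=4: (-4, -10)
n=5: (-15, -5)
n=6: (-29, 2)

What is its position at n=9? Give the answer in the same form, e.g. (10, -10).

Taking differences between consecutive positions: (+1, -3), (-2, -1), (-5, +1), (-8, +3), (-11, +5), (-14, +7). These grow by (-3, +2) each step.
step 7: (-29, 2) + (-17, +9) → (-46, 11)
step 8: (-46, 11) + (-20, +11) → (-66, 22)
step 9: (-66, 22) + (-23, +13) → (-89, 35)

(-89, 35)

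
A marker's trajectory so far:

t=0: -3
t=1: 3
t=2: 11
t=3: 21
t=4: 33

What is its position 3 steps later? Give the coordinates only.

81

Successive displacements: +6, +8, +10, +12 — each changes by +2.
step 5: 33 + 14 → 47
step 6: 47 + 16 → 63
step 7: 63 + 18 → 81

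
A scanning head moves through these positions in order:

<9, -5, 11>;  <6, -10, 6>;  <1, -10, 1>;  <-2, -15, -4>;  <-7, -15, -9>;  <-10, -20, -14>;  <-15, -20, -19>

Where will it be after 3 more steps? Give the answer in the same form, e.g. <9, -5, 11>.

Differencing gives <-3, -5, -5>, <-5, +0, -5>, <-3, -5, -5>, <-5, +0, -5>, <-3, -5, -5>, <-5, +0, -5>. This is the pattern <-3, -5, -5>, <-5, +0, -5> repeated.
step 7: apply <-3, -5, -5> → <-18, -25, -24>
step 8: apply <-5, +0, -5> → <-23, -25, -29>
step 9: apply <-3, -5, -5> → <-26, -30, -34>

<-26, -30, -34>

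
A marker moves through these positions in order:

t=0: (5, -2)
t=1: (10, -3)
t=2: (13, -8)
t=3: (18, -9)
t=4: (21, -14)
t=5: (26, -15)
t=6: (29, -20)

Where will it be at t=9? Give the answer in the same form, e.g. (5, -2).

Step-to-step displacements: (+5, -1), (+3, -5), (+5, -1), (+3, -5), (+5, -1), (+3, -5) — a repeating cycle of length 2.
step 7: apply (+5, -1) → (34, -21)
step 8: apply (+3, -5) → (37, -26)
step 9: apply (+5, -1) → (42, -27)

(42, -27)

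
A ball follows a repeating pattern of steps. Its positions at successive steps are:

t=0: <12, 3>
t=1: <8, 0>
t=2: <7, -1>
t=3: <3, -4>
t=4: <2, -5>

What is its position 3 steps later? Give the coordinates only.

<-7, -12>

Step-to-step displacements: <-4, -3>, <-1, -1>, <-4, -3>, <-1, -1> — a repeating cycle of length 2.
step 5: apply <-4, -3> → <-2, -8>
step 6: apply <-1, -1> → <-3, -9>
step 7: apply <-4, -3> → <-7, -12>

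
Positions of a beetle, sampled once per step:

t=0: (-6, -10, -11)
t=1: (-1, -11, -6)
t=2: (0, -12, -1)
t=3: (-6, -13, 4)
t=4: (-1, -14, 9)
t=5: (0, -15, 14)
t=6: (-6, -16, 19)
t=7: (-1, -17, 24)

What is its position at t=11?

The first coordinate repeats the cycle [-6, -1, 0] with period 3; step 11 mod 3 = 2, giving 0.
The second coordinate changes by -1 each step, so at step 11 it is -10 + 11·(-1) = -21.
The third coordinate changes by +5 each step, so at step 11 it is -11 + 11·(5) = 44.

(0, -21, 44)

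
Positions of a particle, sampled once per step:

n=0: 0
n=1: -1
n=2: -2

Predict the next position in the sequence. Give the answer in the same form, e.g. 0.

Each step adds -1 to the position.
step 3: -2 − 1 → -3

-3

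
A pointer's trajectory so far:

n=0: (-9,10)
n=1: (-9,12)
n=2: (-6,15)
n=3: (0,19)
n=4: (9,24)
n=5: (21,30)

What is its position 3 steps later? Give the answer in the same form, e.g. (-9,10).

Successive displacements: (+0,+2), (+3,+3), (+6,+4), (+9,+5), (+12,+6) — each changes by (+3,+1).
step 6: (21,30) + (+15,+7) → (36,37)
step 7: (36,37) + (+18,+8) → (54,45)
step 8: (54,45) + (+21,+9) → (75,54)

(75,54)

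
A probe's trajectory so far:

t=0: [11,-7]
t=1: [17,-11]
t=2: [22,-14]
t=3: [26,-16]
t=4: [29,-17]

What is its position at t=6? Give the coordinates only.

First differences are [+6,-4], [+5,-3], [+4,-2], [+3,-1]; their common second difference is [-1,+1] (constant acceleration).
step 5: [29,-17] + [+2,+0] → [31,-17]
step 6: [31,-17] + [+1,+1] → [32,-16]

[32,-16]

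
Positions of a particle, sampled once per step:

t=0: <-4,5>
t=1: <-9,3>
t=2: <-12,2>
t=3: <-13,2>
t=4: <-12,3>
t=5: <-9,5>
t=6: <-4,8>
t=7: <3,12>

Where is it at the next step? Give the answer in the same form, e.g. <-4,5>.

Taking differences between consecutive positions: <-5,-2>, <-3,-1>, <-1,+0>, <+1,+1>, <+3,+2>, <+5,+3>, <+7,+4>. These grow by <+2,+1> each step.
step 8: <3,12> + <+9,+5> → <12,17>

<12,17>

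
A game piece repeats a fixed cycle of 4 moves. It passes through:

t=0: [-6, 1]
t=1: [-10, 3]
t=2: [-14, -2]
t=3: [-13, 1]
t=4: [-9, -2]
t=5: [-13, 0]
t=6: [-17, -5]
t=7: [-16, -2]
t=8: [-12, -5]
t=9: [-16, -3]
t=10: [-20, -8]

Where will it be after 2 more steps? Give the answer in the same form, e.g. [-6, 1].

[-15, -8]

Step-to-step displacements: [-4, +2], [-4, -5], [+1, +3], [+4, -3], [-4, +2], [-4, -5], [+1, +3], [+4, -3], [-4, +2], [-4, -5] — a repeating cycle of length 4.
step 11: apply [+1, +3] → [-19, -5]
step 12: apply [+4, -3] → [-15, -8]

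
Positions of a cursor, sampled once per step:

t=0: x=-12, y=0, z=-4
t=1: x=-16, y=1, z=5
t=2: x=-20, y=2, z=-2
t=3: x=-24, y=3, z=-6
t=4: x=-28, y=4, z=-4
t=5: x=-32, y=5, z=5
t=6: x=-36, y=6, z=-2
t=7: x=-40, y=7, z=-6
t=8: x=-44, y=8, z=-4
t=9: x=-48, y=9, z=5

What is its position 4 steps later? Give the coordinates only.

x=-64, y=13, z=5

X: linear, -4 per step → -64 at step 13.
Y: linear, +1 per step → 13 at step 13.
Z: cycles through -4, 5, -2, -6 every 4 steps. Step 13 lands at position 1 of the cycle → 5.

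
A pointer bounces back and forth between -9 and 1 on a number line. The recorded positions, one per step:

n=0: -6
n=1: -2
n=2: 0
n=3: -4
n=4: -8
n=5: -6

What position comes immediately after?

-2

The value reflects between -9 and 1, moving 4 per step.
  step 6: -6 → -2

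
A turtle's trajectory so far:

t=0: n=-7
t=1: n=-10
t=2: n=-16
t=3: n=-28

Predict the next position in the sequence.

n=-52

Step-to-step displacements: -3, -6, -12; each is 2× the previous.
step 4: -28 − 24 → n=-52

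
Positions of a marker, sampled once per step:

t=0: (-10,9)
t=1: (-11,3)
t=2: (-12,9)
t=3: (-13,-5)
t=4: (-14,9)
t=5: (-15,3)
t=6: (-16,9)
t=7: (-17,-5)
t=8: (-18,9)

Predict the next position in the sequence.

The first coordinate changes by -1 each step, so at step 9 it is -10 + 9·(-1) = -19.
The second coordinate repeats the cycle [9, 3, 9, -5] with period 4; step 9 mod 4 = 1, giving 3.

(-19,3)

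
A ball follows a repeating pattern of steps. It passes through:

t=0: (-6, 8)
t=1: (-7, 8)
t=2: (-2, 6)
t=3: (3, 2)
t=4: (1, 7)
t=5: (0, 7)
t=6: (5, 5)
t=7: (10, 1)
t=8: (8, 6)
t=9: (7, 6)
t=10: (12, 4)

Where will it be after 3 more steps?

(14, 5)

The moves between consecutive positions are (-1, +0), (+5, -2), (+5, -4), (-2, +5), (-1, +0), (+5, -2), (+5, -4), (-2, +5), (-1, +0), (+5, -2); they repeat the 4-cycle [(-1, +0), (+5, -2), (+5, -4), (-2, +5)].
step 11: apply (+5, -4) → (17, 0)
step 12: apply (-2, +5) → (15, 5)
step 13: apply (-1, +0) → (14, 5)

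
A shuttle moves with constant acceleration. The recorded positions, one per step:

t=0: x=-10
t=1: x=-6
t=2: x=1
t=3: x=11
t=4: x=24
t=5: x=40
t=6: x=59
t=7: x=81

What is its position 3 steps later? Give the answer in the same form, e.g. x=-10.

x=165

Taking differences between consecutive positions: +4, +7, +10, +13, +16, +19, +22. These grow by +3 each step.
step 8: 81 + 25 → x=106
step 9: 106 + 28 → x=134
step 10: 134 + 31 → x=165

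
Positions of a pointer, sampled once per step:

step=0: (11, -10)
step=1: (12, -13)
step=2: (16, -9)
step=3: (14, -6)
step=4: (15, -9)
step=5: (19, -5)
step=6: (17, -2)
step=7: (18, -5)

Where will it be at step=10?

Step-to-step displacements: (+1, -3), (+4, +4), (-2, +3), (+1, -3), (+4, +4), (-2, +3), (+1, -3) — a repeating cycle of length 3.
step 8: apply (+4, +4) → (22, -1)
step 9: apply (-2, +3) → (20, 2)
step 10: apply (+1, -3) → (21, -1)

(21, -1)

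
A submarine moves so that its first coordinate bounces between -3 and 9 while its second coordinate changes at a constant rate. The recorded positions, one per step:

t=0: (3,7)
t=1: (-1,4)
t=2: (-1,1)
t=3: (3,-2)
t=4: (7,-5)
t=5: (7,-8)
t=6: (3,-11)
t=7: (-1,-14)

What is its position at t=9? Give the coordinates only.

(3,-20)

The first coordinate reflects between -3 and 9, moving 4 per step.
  step 8: -1 → -1
  step 9: -1 → 3
The second coordinate changes by -3 each step: at step 9 it is -20.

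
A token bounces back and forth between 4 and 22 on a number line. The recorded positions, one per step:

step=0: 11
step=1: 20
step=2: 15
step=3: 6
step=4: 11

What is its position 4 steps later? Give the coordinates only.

11

The value reflects between 4 and 22, moving 9 per step.
  step 5: 11 → 20
  step 6: 20 → 15
  step 7: 15 → 6
  step 8: 6 → 11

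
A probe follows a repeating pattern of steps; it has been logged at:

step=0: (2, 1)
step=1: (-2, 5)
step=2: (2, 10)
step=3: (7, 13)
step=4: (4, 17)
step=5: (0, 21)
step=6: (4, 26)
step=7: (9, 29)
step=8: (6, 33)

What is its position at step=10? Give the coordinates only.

(6, 42)

Step-to-step displacements: (-4, +4), (+4, +5), (+5, +3), (-3, +4), (-4, +4), (+4, +5), (+5, +3), (-3, +4) — a repeating cycle of length 4.
step 9: apply (-4, +4) → (2, 37)
step 10: apply (+4, +5) → (6, 42)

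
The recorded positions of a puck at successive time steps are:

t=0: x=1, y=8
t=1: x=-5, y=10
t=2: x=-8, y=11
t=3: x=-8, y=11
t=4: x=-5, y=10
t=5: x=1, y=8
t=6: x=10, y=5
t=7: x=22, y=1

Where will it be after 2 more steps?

Taking differences between consecutive positions: (-6,+2), (-3,+1), (+0,+0), (+3,-1), (+6,-2), (+9,-3), (+12,-4). These grow by (+3,-1) each step.
step 8: x=22, y=1 + (+15,-5) → x=37, y=-4
step 9: x=37, y=-4 + (+18,-6) → x=55, y=-10

x=55, y=-10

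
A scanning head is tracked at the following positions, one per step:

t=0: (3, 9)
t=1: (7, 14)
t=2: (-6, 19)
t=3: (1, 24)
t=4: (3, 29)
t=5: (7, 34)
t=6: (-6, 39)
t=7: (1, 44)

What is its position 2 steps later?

(7, 54)

First: cycles through 3, 7, -6, 1 every 4 steps. Step 9 lands at position 1 of the cycle → 7.
Second: linear, +5 per step → 54 at step 9.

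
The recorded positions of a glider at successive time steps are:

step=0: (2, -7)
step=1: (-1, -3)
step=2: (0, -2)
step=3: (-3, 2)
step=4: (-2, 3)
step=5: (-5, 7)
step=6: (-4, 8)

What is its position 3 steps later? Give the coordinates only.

(-9, 17)

Step-to-step displacements: (-3, +4), (+1, +1), (-3, +4), (+1, +1), (-3, +4), (+1, +1) — a repeating cycle of length 2.
step 7: apply (-3, +4) → (-7, 12)
step 8: apply (+1, +1) → (-6, 13)
step 9: apply (-3, +4) → (-9, 17)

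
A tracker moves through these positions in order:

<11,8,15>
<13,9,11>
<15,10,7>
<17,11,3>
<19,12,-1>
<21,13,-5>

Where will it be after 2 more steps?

<25,15,-13>

Each step adds <+2,+1,-4> to the position.
step 6: <21,13,-5> + <+2,+1,-4> → <23,14,-9>
step 7: <23,14,-9> + <+2,+1,-4> → <25,15,-13>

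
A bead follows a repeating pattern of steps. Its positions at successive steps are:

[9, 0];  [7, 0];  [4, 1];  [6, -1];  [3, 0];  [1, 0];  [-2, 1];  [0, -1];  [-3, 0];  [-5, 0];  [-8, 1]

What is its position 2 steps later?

Step-to-step displacements: [-2, +0], [-3, +1], [+2, -2], [-3, +1], [-2, +0], [-3, +1], [+2, -2], [-3, +1], [-2, +0], [-3, +1] — a repeating cycle of length 4.
step 11: apply [+2, -2] → [-6, -1]
step 12: apply [-3, +1] → [-9, 0]

[-9, 0]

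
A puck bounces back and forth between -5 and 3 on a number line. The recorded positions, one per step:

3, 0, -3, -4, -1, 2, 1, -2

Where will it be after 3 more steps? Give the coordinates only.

The value reflects between -5 and 3, moving 3 per step.
  step 8: -2 → -5
  step 9: -5 → -2
  step 10: -2 → 1

1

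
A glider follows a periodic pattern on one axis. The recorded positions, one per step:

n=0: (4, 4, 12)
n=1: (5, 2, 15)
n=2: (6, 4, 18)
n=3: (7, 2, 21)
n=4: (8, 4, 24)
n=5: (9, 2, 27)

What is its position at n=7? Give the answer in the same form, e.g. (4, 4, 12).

The first coordinate changes by +1 each step, so at step 7 it is 4 + 7·(1) = 11.
The second coordinate repeats the cycle [4, 2] with period 2; step 7 mod 2 = 1, giving 2.
The third coordinate changes by +3 each step, so at step 7 it is 12 + 7·(3) = 33.

(11, 2, 33)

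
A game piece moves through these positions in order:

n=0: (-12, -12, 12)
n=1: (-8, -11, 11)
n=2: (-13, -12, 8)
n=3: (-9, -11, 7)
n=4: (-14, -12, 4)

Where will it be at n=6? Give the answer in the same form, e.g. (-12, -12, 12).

Step-to-step displacements: (+4, +1, -1), (-5, -1, -3), (+4, +1, -1), (-5, -1, -3) — a repeating cycle of length 2.
step 5: apply (+4, +1, -1) → (-10, -11, 3)
step 6: apply (-5, -1, -3) → (-15, -12, 0)

(-15, -12, 0)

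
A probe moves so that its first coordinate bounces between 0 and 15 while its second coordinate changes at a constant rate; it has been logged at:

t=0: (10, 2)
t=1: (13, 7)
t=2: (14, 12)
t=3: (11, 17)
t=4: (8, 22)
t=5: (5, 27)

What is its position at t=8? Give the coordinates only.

(4, 42)

The first coordinate reflects between 0 and 15, moving 3 per step.
  step 6: 5 → 2
  step 7: 2 → 1
  step 8: 1 → 4
The second coordinate changes by +5 each step: at step 8 it is 42.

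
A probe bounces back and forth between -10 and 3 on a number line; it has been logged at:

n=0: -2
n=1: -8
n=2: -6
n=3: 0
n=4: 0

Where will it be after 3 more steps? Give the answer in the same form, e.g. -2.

The value travels 6 per step and bounces off the walls at -10 and 3.
  step 5: 0 → -6
  step 6: -6 → -8
  step 7: -8 → -2

-2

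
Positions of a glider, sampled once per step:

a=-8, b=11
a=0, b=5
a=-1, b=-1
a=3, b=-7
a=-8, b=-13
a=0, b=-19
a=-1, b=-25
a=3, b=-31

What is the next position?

A: cycles through -8, 0, -1, 3 every 4 steps. Step 8 lands at position 0 of the cycle → -8.
B: linear, -6 per step → -37 at step 8.

a=-8, b=-37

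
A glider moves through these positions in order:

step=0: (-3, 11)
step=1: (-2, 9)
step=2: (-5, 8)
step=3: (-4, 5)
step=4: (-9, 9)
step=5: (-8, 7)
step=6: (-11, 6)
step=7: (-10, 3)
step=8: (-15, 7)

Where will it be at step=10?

(-17, 4)

Differencing gives (+1, -2), (-3, -1), (+1, -3), (-5, +4), (+1, -2), (-3, -1), (+1, -3), (-5, +4). This is the pattern (+1, -2), (-3, -1), (+1, -3), (-5, +4) repeated.
step 9: apply (+1, -2) → (-14, 5)
step 10: apply (-3, -1) → (-17, 4)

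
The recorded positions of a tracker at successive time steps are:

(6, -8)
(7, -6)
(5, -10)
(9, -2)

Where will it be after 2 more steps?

The jumps are (+1, +2), (-2, -4), (+4, +8) — a geometric progression with ratio -2.
step 4: (9, -2) + (-8, -16) → (1, -18)
step 5: (1, -18) + (+16, +32) → (17, 14)

(17, 14)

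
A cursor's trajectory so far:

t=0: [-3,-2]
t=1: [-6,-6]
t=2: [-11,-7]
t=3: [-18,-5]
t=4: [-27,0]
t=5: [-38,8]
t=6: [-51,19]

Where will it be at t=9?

[-102,70]

Successive displacements: [-3,-4], [-5,-1], [-7,+2], [-9,+5], [-11,+8], [-13,+11] — each changes by [-2,+3].
step 7: [-51,19] + [-15,+14] → [-66,33]
step 8: [-66,33] + [-17,+17] → [-83,50]
step 9: [-83,50] + [-19,+20] → [-102,70]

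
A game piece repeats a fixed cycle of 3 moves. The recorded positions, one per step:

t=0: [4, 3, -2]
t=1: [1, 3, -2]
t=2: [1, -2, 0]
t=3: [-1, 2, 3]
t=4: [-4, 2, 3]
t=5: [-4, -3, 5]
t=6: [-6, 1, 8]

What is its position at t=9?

Differencing gives [-3, +0, +0], [+0, -5, +2], [-2, +4, +3], [-3, +0, +0], [+0, -5, +2], [-2, +4, +3]. This is the pattern [-3, +0, +0], [+0, -5, +2], [-2, +4, +3] repeated.
step 7: apply [-3, +0, +0] → [-9, 1, 8]
step 8: apply [+0, -5, +2] → [-9, -4, 10]
step 9: apply [-2, +4, +3] → [-11, 0, 13]

[-11, 0, 13]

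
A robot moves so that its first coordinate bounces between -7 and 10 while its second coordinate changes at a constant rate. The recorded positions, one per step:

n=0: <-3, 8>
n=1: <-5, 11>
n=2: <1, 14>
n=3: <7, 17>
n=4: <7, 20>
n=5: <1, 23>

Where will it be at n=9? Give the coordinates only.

<9, 35>

The first coordinate travels 6 per step and bounces off the walls at -7 and 10.
  step 6: 1 → -5
  step 7: -5 → -3
  step 8: -3 → 3
  step 9: 3 → 9
The second coordinate changes by +3 each step: at step 9 it is 35.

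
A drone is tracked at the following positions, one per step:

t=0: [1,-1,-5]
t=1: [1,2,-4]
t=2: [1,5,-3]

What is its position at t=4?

[1,11,-1]

Each step adds [+0,+3,+1] to the position.
step 3: [1,5,-3] + [+0,+3,+1] → [1,8,-2]
step 4: [1,8,-2] + [+0,+3,+1] → [1,11,-1]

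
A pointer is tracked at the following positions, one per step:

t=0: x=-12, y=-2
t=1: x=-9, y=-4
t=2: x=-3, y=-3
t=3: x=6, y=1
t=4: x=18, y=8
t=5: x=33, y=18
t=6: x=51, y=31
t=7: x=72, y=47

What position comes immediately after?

Successive displacements: (+3, -2), (+6, +1), (+9, +4), (+12, +7), (+15, +10), (+18, +13), (+21, +16) — each changes by (+3, +3).
step 8: x=72, y=47 + (+24, +19) → x=96, y=66

x=96, y=66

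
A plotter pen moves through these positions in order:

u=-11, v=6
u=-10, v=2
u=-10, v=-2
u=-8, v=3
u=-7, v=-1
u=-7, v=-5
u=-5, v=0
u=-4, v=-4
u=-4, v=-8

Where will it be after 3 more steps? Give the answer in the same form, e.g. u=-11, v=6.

u=-1, v=-11

Differencing gives (+1, -4), (+0, -4), (+2, +5), (+1, -4), (+0, -4), (+2, +5), (+1, -4), (+0, -4). This is the pattern (+1, -4), (+0, -4), (+2, +5) repeated.
step 9: apply (+2, +5) → u=-2, v=-3
step 10: apply (+1, -4) → u=-1, v=-7
step 11: apply (+0, -4) → u=-1, v=-11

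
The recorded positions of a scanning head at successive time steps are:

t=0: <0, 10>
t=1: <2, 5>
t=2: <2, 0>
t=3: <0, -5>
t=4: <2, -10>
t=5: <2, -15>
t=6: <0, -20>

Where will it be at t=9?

First: cycles through 0, 2, 2 every 3 steps. Step 9 lands at position 0 of the cycle → 0.
Second: linear, -5 per step → -35 at step 9.

<0, -35>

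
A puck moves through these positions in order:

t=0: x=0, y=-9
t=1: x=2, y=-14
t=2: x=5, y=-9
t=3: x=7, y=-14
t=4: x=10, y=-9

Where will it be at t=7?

x=17, y=-14

The moves between consecutive positions are (+2, -5), (+3, +5), (+2, -5), (+3, +5); they repeat the 2-cycle [(+2, -5), (+3, +5)].
step 5: apply (+2, -5) → x=12, y=-14
step 6: apply (+3, +5) → x=15, y=-9
step 7: apply (+2, -5) → x=17, y=-14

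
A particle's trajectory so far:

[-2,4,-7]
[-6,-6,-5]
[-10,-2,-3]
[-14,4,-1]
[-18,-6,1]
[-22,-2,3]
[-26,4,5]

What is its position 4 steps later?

[-42,-6,13]

First: linear, -4 per step → -42 at step 10.
Second: cycles through 4, -6, -2 every 3 steps. Step 10 lands at position 1 of the cycle → -6.
Third: linear, +2 per step → 13 at step 10.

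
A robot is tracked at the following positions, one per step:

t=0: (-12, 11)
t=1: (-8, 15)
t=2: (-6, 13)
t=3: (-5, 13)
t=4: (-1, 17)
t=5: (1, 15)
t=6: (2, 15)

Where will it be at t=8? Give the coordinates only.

Differencing gives (+4, +4), (+2, -2), (+1, +0), (+4, +4), (+2, -2), (+1, +0). This is the pattern (+4, +4), (+2, -2), (+1, +0) repeated.
step 7: apply (+4, +4) → (6, 19)
step 8: apply (+2, -2) → (8, 17)

(8, 17)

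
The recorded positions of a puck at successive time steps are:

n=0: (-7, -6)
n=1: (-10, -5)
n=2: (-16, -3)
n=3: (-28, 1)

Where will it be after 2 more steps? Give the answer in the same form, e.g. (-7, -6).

The jumps are (-3, +1), (-6, +2), (-12, +4) — a geometric progression with ratio 2.
step 4: (-28, 1) + (-24, +8) → (-52, 9)
step 5: (-52, 9) + (-48, +16) → (-100, 25)

(-100, 25)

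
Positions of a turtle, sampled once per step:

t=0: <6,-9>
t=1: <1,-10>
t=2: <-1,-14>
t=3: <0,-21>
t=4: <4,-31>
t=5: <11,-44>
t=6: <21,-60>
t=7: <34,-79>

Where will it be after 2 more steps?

First differences are <-5,-1>, <-2,-4>, <+1,-7>, <+4,-10>, <+7,-13>, <+10,-16>, <+13,-19>; their common second difference is <+3,-3> (constant acceleration).
step 8: <34,-79> + <+16,-22> → <50,-101>
step 9: <50,-101> + <+19,-25> → <69,-126>

<69,-126>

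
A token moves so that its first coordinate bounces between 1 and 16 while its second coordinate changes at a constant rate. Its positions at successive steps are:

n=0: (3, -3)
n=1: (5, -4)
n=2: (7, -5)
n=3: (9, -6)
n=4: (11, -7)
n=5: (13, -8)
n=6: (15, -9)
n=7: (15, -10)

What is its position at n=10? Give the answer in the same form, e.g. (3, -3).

The first coordinate reflects between 1 and 16, moving 2 per step.
  step 8: 15 → 13
  step 9: 13 → 11
  step 10: 11 → 9
The second coordinate changes by -1 each step: at step 10 it is -13.

(9, -13)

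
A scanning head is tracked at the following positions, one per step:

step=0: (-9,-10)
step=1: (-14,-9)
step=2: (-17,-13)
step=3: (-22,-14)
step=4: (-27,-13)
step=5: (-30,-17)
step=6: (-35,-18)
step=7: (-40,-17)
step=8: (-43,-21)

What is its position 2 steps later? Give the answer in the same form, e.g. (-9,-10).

(-53,-21)

Differencing gives (-5,+1), (-3,-4), (-5,-1), (-5,+1), (-3,-4), (-5,-1), (-5,+1), (-3,-4). This is the pattern (-5,+1), (-3,-4), (-5,-1) repeated.
step 9: apply (-5,-1) → (-48,-22)
step 10: apply (-5,+1) → (-53,-21)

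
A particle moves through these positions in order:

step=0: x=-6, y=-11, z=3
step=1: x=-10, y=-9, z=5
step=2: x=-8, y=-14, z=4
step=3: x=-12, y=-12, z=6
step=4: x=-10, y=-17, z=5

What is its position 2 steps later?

The moves between consecutive positions are (-4, +2, +2), (+2, -5, -1), (-4, +2, +2), (+2, -5, -1); they repeat the 2-cycle [(-4, +2, +2), (+2, -5, -1)].
step 5: apply (-4, +2, +2) → x=-14, y=-15, z=7
step 6: apply (+2, -5, -1) → x=-12, y=-20, z=6

x=-12, y=-20, z=6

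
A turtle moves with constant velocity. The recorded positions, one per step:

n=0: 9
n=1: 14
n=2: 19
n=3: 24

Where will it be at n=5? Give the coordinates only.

The position changes by +5 every step.
step 4: 24 + 5 → 29
step 5: 29 + 5 → 34

34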